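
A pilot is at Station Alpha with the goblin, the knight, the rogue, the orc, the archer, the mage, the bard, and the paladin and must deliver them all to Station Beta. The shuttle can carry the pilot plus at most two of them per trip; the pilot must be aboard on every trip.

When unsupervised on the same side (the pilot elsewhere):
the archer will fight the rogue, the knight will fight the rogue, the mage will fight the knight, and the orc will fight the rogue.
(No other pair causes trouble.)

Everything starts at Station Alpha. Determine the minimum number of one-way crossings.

9

Counting alone: the pilot can take at most 2 across per trip to Station Beta, so moving all 8 needs at least 4 loaded trips out, with a return between consecutive ones — at least 7 crossings.
The safety rule pushes this higher. Following every safe sequence of crossings, the most of the 8 that can be at Station Beta as the shuttle arrives there on crossing 7 is 7 — never all 8.
So no plan with fewer than 9 crossings exists, and this one achieves 9:
1. Pilot goes to Station Beta with the knight and the rogue.
2. Pilot goes back to Station Alpha with the knight.
3. Pilot goes to Station Beta with the goblin and the knight.
4. Pilot goes back to Station Alpha with the rogue.
5. Pilot goes to Station Beta with the archer and the orc.
6. Pilot goes back to Station Alpha alone.
7. Pilot goes to Station Beta with the bard and the paladin.
8. Pilot goes back to Station Alpha alone.
9. Pilot goes to Station Beta with the mage and the rogue.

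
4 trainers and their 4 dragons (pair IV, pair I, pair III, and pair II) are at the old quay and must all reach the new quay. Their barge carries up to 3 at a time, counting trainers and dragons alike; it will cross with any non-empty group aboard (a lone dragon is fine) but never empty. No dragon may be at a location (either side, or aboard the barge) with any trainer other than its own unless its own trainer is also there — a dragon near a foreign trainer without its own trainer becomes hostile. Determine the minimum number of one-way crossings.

9

Counting alone: each trip to the new quay takes at most 3 across and each return brings at least 1 back, so after t trips out (and t−1 returns) at most 3t − (t−1) of the 8 are across; that first reaches 8 at t = 4, so at least 7 crossings are needed.
The safety rule pushes this higher. Following every safe sequence of crossings, the most of the 8 that can be at the new quay as the barge arrives there on crossing 7 is 7 — never all 8.
So no plan with fewer than 9 crossings exists, and this one achieves 9:
1. dragon IV and trainer IV cross → the new quay.
2. trainer IV crosses ← the old quay.
3. dragon I, trainer I, and trainer IV cross → the new quay.
4. dragon IV and trainer IV cross ← the old quay.
5. trainer II, trainer III, and trainer IV cross → the new quay.
6. dragon I crosses ← the old quay.
7. dragon I and dragon IV cross → the new quay.
8. dragon IV crosses ← the old quay.
9. dragon II, dragon III, and dragon IV cross → the new quay.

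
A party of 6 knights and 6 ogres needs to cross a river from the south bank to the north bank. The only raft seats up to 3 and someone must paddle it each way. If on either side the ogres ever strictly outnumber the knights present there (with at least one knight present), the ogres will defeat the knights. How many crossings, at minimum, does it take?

Following every safe sequence of crossings from the start, the most of the 12 that can be at the north bank as the raft arrives there on crossings 1, 3, 5 is 3, 5, 6 respectively; the best ever achieved is 6 of 12.
From crossing 7 on, no configuration arises that was not already reachable earlier: only 17 distinct safe configurations (who is on which side, and where the raft is) can ever be reached, none of them has everyone across, and every continuation just revisits them. They are: 0 knights + 0 ogres across (raft back at the start); 0 knights + 1 ogre across (raft there); 0 knights + 1 ogre across (raft back at the start); 0 knights + 2 ogres across (raft there); 0 knights + 2 ogres across (raft back at the start); 0 knights + 3 ogres across (raft there); 0 knights + 3 ogres across (raft back at the start); 0 knights + 4 ogres across (raft there); 0 knights + 4 ogres across (raft back at the start); 0 knights + 5 ogres across (raft there); 0 knights + 5 ogres across (raft back at the start); 0 knights + 6 ogres across (raft there); 1 knight + 1 ogre across (raft there); 1 knight + 1 ogre across (raft back at the start); 2 knights + 2 ogres across (raft there); 2 knights + 2 ogres across (raft back at the start); 3 knights + 3 ogres across (raft there). So no valid plan exists.

impossible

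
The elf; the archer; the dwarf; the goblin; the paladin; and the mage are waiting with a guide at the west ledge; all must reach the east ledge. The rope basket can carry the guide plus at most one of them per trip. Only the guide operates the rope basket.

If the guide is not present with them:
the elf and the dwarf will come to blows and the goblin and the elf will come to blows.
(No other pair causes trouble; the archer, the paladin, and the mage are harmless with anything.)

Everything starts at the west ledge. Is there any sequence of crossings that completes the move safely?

Yes

1. Guide goes to the east ledge with the elf.  [the west ledge: the archer, the dwarf, the goblin, the mage, the paladin | the east ledge: the elf]
2. Guide goes back to the west ledge alone.  [the west ledge: the archer, the dwarf, the goblin, the mage, the paladin | the east ledge: the elf]
3. Guide goes to the east ledge with the archer.  [the west ledge: the dwarf, the goblin, the mage, the paladin | the east ledge: the archer, the elf]
4. Guide goes back to the west ledge alone.  [the west ledge: the dwarf, the goblin, the mage, the paladin | the east ledge: the archer, the elf]
5. Guide goes to the east ledge with the dwarf.  [the west ledge: the goblin, the mage, the paladin | the east ledge: the archer, the dwarf, the elf]
6. Guide goes back to the west ledge with the elf.  [the west ledge: the elf, the goblin, the mage, the paladin | the east ledge: the archer, the dwarf]
7. Guide goes to the east ledge with the goblin.  [the west ledge: the elf, the mage, the paladin | the east ledge: the archer, the dwarf, the goblin]
8. Guide goes back to the west ledge alone.  [the west ledge: the elf, the mage, the paladin | the east ledge: the archer, the dwarf, the goblin]
9. Guide goes to the east ledge with the paladin.  [the west ledge: the elf, the mage | the east ledge: the archer, the dwarf, the goblin, the paladin]
10. Guide goes back to the west ledge alone.  [the west ledge: the elf, the mage | the east ledge: the archer, the dwarf, the goblin, the paladin]
11. Guide goes to the east ledge with the mage.  [the west ledge: the elf | the east ledge: the archer, the dwarf, the goblin, the mage, the paladin]
12. Guide goes back to the west ledge alone.  [the west ledge: the elf | the east ledge: the archer, the dwarf, the goblin, the mage, the paladin]
13. Guide goes to the east ledge with the elf.  [the west ledge: — | the east ledge: the archer, the dwarf, the elf, the goblin, the mage, the paladin]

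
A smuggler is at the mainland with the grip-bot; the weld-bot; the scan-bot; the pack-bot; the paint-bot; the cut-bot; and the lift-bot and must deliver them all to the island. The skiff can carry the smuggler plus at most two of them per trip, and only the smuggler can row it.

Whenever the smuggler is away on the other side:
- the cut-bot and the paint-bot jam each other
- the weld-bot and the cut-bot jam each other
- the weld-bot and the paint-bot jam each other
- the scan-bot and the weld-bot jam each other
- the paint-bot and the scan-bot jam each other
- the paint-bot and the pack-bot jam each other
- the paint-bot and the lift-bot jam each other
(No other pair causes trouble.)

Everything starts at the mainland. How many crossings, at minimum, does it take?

Counting alone: the smuggler can take at most 2 across per trip to the island, so moving all 7 needs at least 4 loaded trips out, with a return between consecutive ones — at least 7 crossings.
The safety rule pushes this higher. Following every safe sequence of crossings, the most of the 7 that can be at the island as the skiff arrives there on crossings 7, 9 is 5, 6 respectively — never all 7.
So no plan with fewer than 11 crossings exists, and this one achieves 11:
1. Smuggler goes to the island with the paint-bot and the weld-bot.
2. Smuggler goes back to the mainland with the weld-bot.
3. Smuggler goes to the island with the grip-bot and the weld-bot.
4. Smuggler goes back to the mainland with the weld-bot.
5. Smuggler goes to the island with the pack-bot and the weld-bot.
6. Smuggler goes back to the mainland with the paint-bot.
7. Smuggler goes to the island with the lift-bot and the paint-bot.
8. Smuggler goes back to the mainland with the paint-bot.
9. Smuggler goes to the island with the cut-bot and the scan-bot.
10. Smuggler goes back to the mainland with the weld-bot.
11. Smuggler goes to the island with the paint-bot and the weld-bot.

11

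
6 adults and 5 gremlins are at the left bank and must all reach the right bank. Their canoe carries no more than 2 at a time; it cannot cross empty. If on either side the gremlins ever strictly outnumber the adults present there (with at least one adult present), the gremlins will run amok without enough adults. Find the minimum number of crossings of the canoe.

19

Counting alone: each trip to the right bank takes at most 2 across and each return brings at least 1 back, so after t trips out (and t−1 returns) at most 2t − (t−1) of the 11 are across; that first reaches 11 at t = 10, so at least 19 crossings are needed.
The plan below uses exactly 19 crossings, so it is optimal:
1. 2 gremlins → the right bank.  (the left bank: 6A 3G; the right bank: 0A 2G)
2. 1 gremlin ← the left bank.  (the left bank: 6A 4G; the right bank: 0A 1G)
3. 2 gremlins → the right bank.  (the left bank: 6A 2G; the right bank: 0A 3G)
4. 1 gremlin ← the left bank.  (the left bank: 6A 3G; the right bank: 0A 2G)
5. 2 adults → the right bank.  (the left bank: 4A 3G; the right bank: 2A 2G)
6. 1 gremlin ← the left bank.  (the left bank: 4A 4G; the right bank: 2A 1G)
7. 1 adult and 1 gremlin → the right bank.  (the left bank: 3A 3G; the right bank: 3A 2G)
8. 1 adult ← the left bank.  (the left bank: 4A 3G; the right bank: 2A 2G)
9. 1 adult and 1 gremlin → the right bank.  (the left bank: 3A 2G; the right bank: 3A 3G)
10. 1 gremlin ← the left bank.  (the left bank: 3A 3G; the right bank: 3A 2G)
11. 1 adult and 1 gremlin → the right bank.  (the left bank: 2A 2G; the right bank: 4A 3G)
12. 1 adult ← the left bank.  (the left bank: 3A 2G; the right bank: 3A 3G)
13. 1 adult and 1 gremlin → the right bank.  (the left bank: 2A 1G; the right bank: 4A 4G)
14. 1 gremlin ← the left bank.  (the left bank: 2A 2G; the right bank: 4A 3G)
15. 1 adult and 1 gremlin → the right bank.  (the left bank: 1A 1G; the right bank: 5A 4G)
16. 1 adult ← the left bank.  (the left bank: 2A 1G; the right bank: 4A 4G)
17. 1 adult and 1 gremlin → the right bank.  (the left bank: 1A 0G; the right bank: 5A 5G)
18. 1 gremlin ← the left bank.  (the left bank: 1A 1G; the right bank: 5A 4G)
19. 1 adult and 1 gremlin → the right bank.  (the left bank: 0A 0G; the right bank: 6A 5G)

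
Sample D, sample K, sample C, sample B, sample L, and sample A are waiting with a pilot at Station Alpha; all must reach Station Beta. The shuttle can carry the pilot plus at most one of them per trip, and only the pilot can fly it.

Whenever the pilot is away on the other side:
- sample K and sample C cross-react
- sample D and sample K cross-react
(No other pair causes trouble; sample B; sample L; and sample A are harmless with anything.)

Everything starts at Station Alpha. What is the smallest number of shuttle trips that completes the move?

13

Counting alone: the pilot can take at most 1 across per trip to Station Beta, so moving all 6 needs at least 6 loaded trips out, with a return between consecutive ones — at least 11 crossings.
The safety rule pushes this higher. Following every safe sequence of crossings, the most of the 6 that can be at Station Beta as the shuttle arrives there on crossing 11 is 5 — never all 6.
So no plan with fewer than 13 crossings exists, and this one achieves 13:
1. Pilot goes to Station Beta with sample K.  [Station Alpha: sample A, sample B, sample C, sample D, sample L | Station Beta: sample K]
2. Pilot goes back to Station Alpha alone.  [Station Alpha: sample A, sample B, sample C, sample D, sample L | Station Beta: sample K]
3. Pilot goes to Station Beta with sample D.  [Station Alpha: sample A, sample B, sample C, sample L | Station Beta: sample D, sample K]
4. Pilot goes back to Station Alpha with sample K.  [Station Alpha: sample A, sample B, sample C, sample K, sample L | Station Beta: sample D]
5. Pilot goes to Station Beta with sample C.  [Station Alpha: sample A, sample B, sample K, sample L | Station Beta: sample C, sample D]
6. Pilot goes back to Station Alpha alone.  [Station Alpha: sample A, sample B, sample K, sample L | Station Beta: sample C, sample D]
7. Pilot goes to Station Beta with sample B.  [Station Alpha: sample A, sample K, sample L | Station Beta: sample B, sample C, sample D]
8. Pilot goes back to Station Alpha alone.  [Station Alpha: sample A, sample K, sample L | Station Beta: sample B, sample C, sample D]
9. Pilot goes to Station Beta with sample L.  [Station Alpha: sample A, sample K | Station Beta: sample B, sample C, sample D, sample L]
10. Pilot goes back to Station Alpha alone.  [Station Alpha: sample A, sample K | Station Beta: sample B, sample C, sample D, sample L]
11. Pilot goes to Station Beta with sample A.  [Station Alpha: sample K | Station Beta: sample A, sample B, sample C, sample D, sample L]
12. Pilot goes back to Station Alpha alone.  [Station Alpha: sample K | Station Beta: sample A, sample B, sample C, sample D, sample L]
13. Pilot goes to Station Beta with sample K.  [Station Alpha: — | Station Beta: sample A, sample B, sample C, sample D, sample K, sample L]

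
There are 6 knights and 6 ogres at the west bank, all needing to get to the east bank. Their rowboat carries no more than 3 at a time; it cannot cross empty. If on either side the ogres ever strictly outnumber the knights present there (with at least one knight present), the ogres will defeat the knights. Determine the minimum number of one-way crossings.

Following every safe sequence of crossings from the start, the most of the 12 that can be at the east bank as the rowboat arrives there on crossings 1, 3, 5 is 3, 5, 6 respectively; the best ever achieved is 6 of 12.
From crossing 7 on, no configuration arises that was not already reachable earlier: only 17 distinct safe configurations (who is on which side, and where the rowboat is) can ever be reached, none of them has everyone across, and every continuation just revisits them. They are: 0 knights + 0 ogres across (rowboat back at the start); 0 knights + 1 ogre across (rowboat there); 0 knights + 1 ogre across (rowboat back at the start); 0 knights + 2 ogres across (rowboat there); 0 knights + 2 ogres across (rowboat back at the start); 0 knights + 3 ogres across (rowboat there); 0 knights + 3 ogres across (rowboat back at the start); 0 knights + 4 ogres across (rowboat there); 0 knights + 4 ogres across (rowboat back at the start); 0 knights + 5 ogres across (rowboat there); 0 knights + 5 ogres across (rowboat back at the start); 0 knights + 6 ogres across (rowboat there); 1 knight + 1 ogre across (rowboat there); 1 knight + 1 ogre across (rowboat back at the start); 2 knights + 2 ogres across (rowboat there); 2 knights + 2 ogres across (rowboat back at the start); 3 knights + 3 ogres across (rowboat there). So no valid plan exists.

impossible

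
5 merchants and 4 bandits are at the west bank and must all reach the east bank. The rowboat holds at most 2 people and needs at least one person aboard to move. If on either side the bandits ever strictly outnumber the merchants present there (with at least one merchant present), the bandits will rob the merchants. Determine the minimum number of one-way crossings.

Counting alone: each trip to the east bank takes at most 2 across and each return brings at least 1 back, so after t trips out (and t−1 returns) at most 2t − (t−1) of the 9 are across; that first reaches 9 at t = 8, so at least 15 crossings are needed.
The plan below uses exactly 15 crossings, so it is optimal:
1. 2 bandits → the east bank.  (the west bank: 5M 2B; the east bank: 0M 2B)
2. 1 bandit ← the west bank.  (the west bank: 5M 3B; the east bank: 0M 1B)
3. 2 bandits → the east bank.  (the west bank: 5M 1B; the east bank: 0M 3B)
4. 1 bandit ← the west bank.  (the west bank: 5M 2B; the east bank: 0M 2B)
5. 2 merchants → the east bank.  (the west bank: 3M 2B; the east bank: 2M 2B)
6. 1 bandit ← the west bank.  (the west bank: 3M 3B; the east bank: 2M 1B)
7. 1 merchant and 1 bandit → the east bank.  (the west bank: 2M 2B; the east bank: 3M 2B)
8. 1 merchant ← the west bank.  (the west bank: 3M 2B; the east bank: 2M 2B)
9. 1 merchant and 1 bandit → the east bank.  (the west bank: 2M 1B; the east bank: 3M 3B)
10. 1 bandit ← the west bank.  (the west bank: 2M 2B; the east bank: 3M 2B)
11. 1 merchant and 1 bandit → the east bank.  (the west bank: 1M 1B; the east bank: 4M 3B)
12. 1 merchant ← the west bank.  (the west bank: 2M 1B; the east bank: 3M 3B)
13. 1 merchant and 1 bandit → the east bank.  (the west bank: 1M 0B; the east bank: 4M 4B)
14. 1 bandit ← the west bank.  (the west bank: 1M 1B; the east bank: 4M 3B)
15. 1 merchant and 1 bandit → the east bank.  (the west bank: 0M 0B; the east bank: 5M 4B)

15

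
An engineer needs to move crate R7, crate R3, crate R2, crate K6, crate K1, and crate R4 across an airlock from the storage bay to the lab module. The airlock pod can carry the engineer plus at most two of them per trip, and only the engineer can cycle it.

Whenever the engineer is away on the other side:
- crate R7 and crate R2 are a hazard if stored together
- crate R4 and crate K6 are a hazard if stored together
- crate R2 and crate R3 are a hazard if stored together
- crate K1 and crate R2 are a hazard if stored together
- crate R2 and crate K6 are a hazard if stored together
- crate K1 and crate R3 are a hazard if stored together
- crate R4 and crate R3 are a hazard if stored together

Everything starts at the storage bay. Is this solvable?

No

Whatever the first load, the items left behind include a forbidden pair without the engineer. No opening move is safe, so no plan exists.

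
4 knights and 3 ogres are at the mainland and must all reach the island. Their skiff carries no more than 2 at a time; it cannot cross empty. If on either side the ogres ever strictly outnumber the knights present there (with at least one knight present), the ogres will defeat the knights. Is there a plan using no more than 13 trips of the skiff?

Yes — this plan uses 11 crossings (≤ 13):
1. 2 ogres → the island.  (the mainland: 4K 1O; the island: 0K 2O)
2. 1 ogre ← the mainland.  (the mainland: 4K 2O; the island: 0K 1O)
3. 2 ogres → the island.  (the mainland: 4K 0O; the island: 0K 3O)
4. 1 ogre ← the mainland.  (the mainland: 4K 1O; the island: 0K 2O)
5. 2 knights → the island.  (the mainland: 2K 1O; the island: 2K 2O)
6. 1 ogre ← the mainland.  (the mainland: 2K 2O; the island: 2K 1O)
7. 1 knight and 1 ogre → the island.  (the mainland: 1K 1O; the island: 3K 2O)
8. 1 knight ← the mainland.  (the mainland: 2K 1O; the island: 2K 2O)
9. 1 knight and 1 ogre → the island.  (the mainland: 1K 0O; the island: 3K 3O)
10. 1 ogre ← the mainland.  (the mainland: 1K 1O; the island: 3K 2O)
11. 1 knight and 1 ogre → the island.  (the mainland: 0K 0O; the island: 4K 3O)

Yes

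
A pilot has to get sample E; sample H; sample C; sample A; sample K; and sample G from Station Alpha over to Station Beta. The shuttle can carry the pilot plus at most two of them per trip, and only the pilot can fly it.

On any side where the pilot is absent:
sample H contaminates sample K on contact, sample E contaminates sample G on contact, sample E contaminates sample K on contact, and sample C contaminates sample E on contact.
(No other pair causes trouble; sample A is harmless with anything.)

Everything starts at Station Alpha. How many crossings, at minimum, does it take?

7

Counting alone: the pilot can take at most 2 across per trip to Station Beta, so moving all 6 needs at least 3 loaded trips out, with a return between consecutive ones — at least 5 crossings.
The safety rule pushes this higher. Following every safe sequence of crossings, the most of the 6 that can be at Station Beta as the shuttle arrives there on crossing 5 is 5 — never all 6.
So no plan with fewer than 7 crossings exists, and this one achieves 7:
1. Pilot goes to Station Beta with sample E and sample H.
2. Pilot goes back to Station Alpha alone.
3. Pilot goes to Station Beta with sample A.
4. Pilot goes back to Station Alpha alone.
5. Pilot goes to Station Beta with sample C and sample G.
6. Pilot goes back to Station Alpha with sample E.
7. Pilot goes to Station Beta with sample E and sample K.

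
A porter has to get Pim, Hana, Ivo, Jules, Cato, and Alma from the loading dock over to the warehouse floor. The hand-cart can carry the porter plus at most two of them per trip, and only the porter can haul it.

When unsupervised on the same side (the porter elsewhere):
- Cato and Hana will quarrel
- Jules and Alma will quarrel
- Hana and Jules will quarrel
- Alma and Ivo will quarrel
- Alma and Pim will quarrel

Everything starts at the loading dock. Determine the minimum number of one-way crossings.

Counting alone: the porter can take at most 2 across per trip to the warehouse floor, so moving all 6 needs at least 3 loaded trips out, with a return between consecutive ones — at least 5 crossings.
The safety rule pushes this higher. Following every safe sequence of crossings, the most of the 6 that can be at the warehouse floor as the hand-cart arrives there on crossing 5 is 5 — never all 6.
So no plan with fewer than 7 crossings exists, and this one achieves 7:
1. Porter goes to the warehouse floor with Alma and Hana.  [the loading dock: Cato, Ivo, Jules, Pim | the warehouse floor: Alma, Hana]
2. Porter goes back to the loading dock alone.  [the loading dock: Cato, Ivo, Jules, Pim | the warehouse floor: Alma, Hana]
3. Porter goes to the warehouse floor with Ivo and Pim.  [the loading dock: Cato, Jules | the warehouse floor: Alma, Hana, Ivo, Pim]
4. Porter goes back to the loading dock with Alma.  [the loading dock: Alma, Cato, Jules | the warehouse floor: Hana, Ivo, Pim]
5. Porter goes to the warehouse floor with Cato and Jules.  [the loading dock: Alma | the warehouse floor: Cato, Hana, Ivo, Jules, Pim]
6. Porter goes back to the loading dock with Hana.  [the loading dock: Alma, Hana | the warehouse floor: Cato, Ivo, Jules, Pim]
7. Porter goes to the warehouse floor with Alma and Hana.  [the loading dock: — | the warehouse floor: Alma, Cato, Hana, Ivo, Jules, Pim]

7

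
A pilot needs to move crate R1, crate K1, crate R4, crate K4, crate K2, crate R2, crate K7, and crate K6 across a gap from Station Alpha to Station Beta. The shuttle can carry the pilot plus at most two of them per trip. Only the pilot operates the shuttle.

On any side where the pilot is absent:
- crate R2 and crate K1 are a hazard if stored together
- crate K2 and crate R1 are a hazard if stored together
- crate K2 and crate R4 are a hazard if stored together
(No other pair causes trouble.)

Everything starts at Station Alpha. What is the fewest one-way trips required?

9

Counting alone: the pilot can take at most 2 across per trip to Station Beta, so moving all 8 needs at least 4 loaded trips out, with a return between consecutive ones — at least 7 crossings.
The safety rule pushes this higher. Following every safe sequence of crossings, the most of the 8 that can be at Station Beta as the shuttle arrives there on crossing 7 is 7 — never all 8.
So no plan with fewer than 9 crossings exists, and this one achieves 9:
1. Pilot goes to Station Beta with crate K1 and crate K2.  [Station Alpha: crate K4, crate K6, crate K7, crate R1, crate R2, crate R4 | Station Beta: crate K1, crate K2]
2. Pilot goes back to Station Alpha alone.  [Station Alpha: crate K4, crate K6, crate K7, crate R1, crate R2, crate R4 | Station Beta: crate K1, crate K2]
3. Pilot goes to Station Beta with crate R1.  [Station Alpha: crate K4, crate K6, crate K7, crate R2, crate R4 | Station Beta: crate K1, crate K2, crate R1]
4. Pilot goes back to Station Alpha with crate K2.  [Station Alpha: crate K2, crate K4, crate K6, crate K7, crate R2, crate R4 | Station Beta: crate K1, crate R1]
5. Pilot goes to Station Beta with crate K4 and crate R4.  [Station Alpha: crate K2, crate K6, crate K7, crate R2 | Station Beta: crate K1, crate K4, crate R1, crate R4]
6. Pilot goes back to Station Alpha alone.  [Station Alpha: crate K2, crate K6, crate K7, crate R2 | Station Beta: crate K1, crate K4, crate R1, crate R4]
7. Pilot goes to Station Beta with crate K6 and crate K7.  [Station Alpha: crate K2, crate R2 | Station Beta: crate K1, crate K4, crate K6, crate K7, crate R1, crate R4]
8. Pilot goes back to Station Alpha alone.  [Station Alpha: crate K2, crate R2 | Station Beta: crate K1, crate K4, crate K6, crate K7, crate R1, crate R4]
9. Pilot goes to Station Beta with crate K2 and crate R2.  [Station Alpha: — | Station Beta: crate K1, crate K2, crate K4, crate K6, crate K7, crate R1, crate R2, crate R4]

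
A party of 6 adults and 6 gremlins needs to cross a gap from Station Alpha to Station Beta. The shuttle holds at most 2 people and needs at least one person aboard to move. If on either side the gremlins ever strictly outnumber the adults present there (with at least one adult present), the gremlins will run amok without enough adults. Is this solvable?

No

Following every safe sequence of crossings from the start, the most of the 12 that can be at Station Beta as the shuttle arrives there on crossings 1, 3, 5, 7, 9 is 2, 3, 4, 5, 6 respectively; the best ever achieved is 6 of 12.
From crossing 11 on, no configuration arises that was not already reachable earlier: only 15 distinct safe configurations (who is on which side, and where the shuttle is) can ever be reached, none of them has everyone across, and every continuation just revisits them. They are: 0 adults + 0 gremlins across (shuttle back at the start); 0 adults + 1 gremlin across (shuttle there); 0 adults + 1 gremlin across (shuttle back at the start); 0 adults + 2 gremlins across (shuttle there); 0 adults + 2 gremlins across (shuttle back at the start); 0 adults + 3 gremlins across (shuttle there); 0 adults + 3 gremlins across (shuttle back at the start); 0 adults + 4 gremlins across (shuttle there); 0 adults + 4 gremlins across (shuttle back at the start); 0 adults + 5 gremlins across (shuttle there); 0 adults + 5 gremlins across (shuttle back at the start); 0 adults + 6 gremlins across (shuttle there); 1 adult + 1 gremlin across (shuttle there); 1 adult + 1 gremlin across (shuttle back at the start); 2 adults + 2 gremlins across (shuttle there). So no valid plan exists.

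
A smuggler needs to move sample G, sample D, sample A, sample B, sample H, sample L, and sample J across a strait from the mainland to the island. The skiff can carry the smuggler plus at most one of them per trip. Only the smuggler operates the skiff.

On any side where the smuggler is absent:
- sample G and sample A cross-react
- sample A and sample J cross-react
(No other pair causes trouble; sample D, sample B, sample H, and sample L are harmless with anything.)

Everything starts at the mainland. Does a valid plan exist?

Yes

1. Smuggler goes to the island with sample A.  [the mainland: sample B, sample D, sample G, sample H, sample J, sample L | the island: sample A]
2. Smuggler goes back to the mainland alone.  [the mainland: sample B, sample D, sample G, sample H, sample J, sample L | the island: sample A]
3. Smuggler goes to the island with sample G.  [the mainland: sample B, sample D, sample H, sample J, sample L | the island: sample A, sample G]
4. Smuggler goes back to the mainland with sample A.  [the mainland: sample A, sample B, sample D, sample H, sample J, sample L | the island: sample G]
5. Smuggler goes to the island with sample J.  [the mainland: sample A, sample B, sample D, sample H, sample L | the island: sample G, sample J]
6. Smuggler goes back to the mainland alone.  [the mainland: sample A, sample B, sample D, sample H, sample L | the island: sample G, sample J]
7. Smuggler goes to the island with sample D.  [the mainland: sample A, sample B, sample H, sample L | the island: sample D, sample G, sample J]
8. Smuggler goes back to the mainland alone.  [the mainland: sample A, sample B, sample H, sample L | the island: sample D, sample G, sample J]
9. Smuggler goes to the island with sample B.  [the mainland: sample A, sample H, sample L | the island: sample B, sample D, sample G, sample J]
10. Smuggler goes back to the mainland alone.  [the mainland: sample A, sample H, sample L | the island: sample B, sample D, sample G, sample J]
11. Smuggler goes to the island with sample H.  [the mainland: sample A, sample L | the island: sample B, sample D, sample G, sample H, sample J]
12. Smuggler goes back to the mainland alone.  [the mainland: sample A, sample L | the island: sample B, sample D, sample G, sample H, sample J]
13. Smuggler goes to the island with sample L.  [the mainland: sample A | the island: sample B, sample D, sample G, sample H, sample J, sample L]
14. Smuggler goes back to the mainland alone.  [the mainland: sample A | the island: sample B, sample D, sample G, sample H, sample J, sample L]
15. Smuggler goes to the island with sample A.  [the mainland: — | the island: sample A, sample B, sample D, sample G, sample H, sample J, sample L]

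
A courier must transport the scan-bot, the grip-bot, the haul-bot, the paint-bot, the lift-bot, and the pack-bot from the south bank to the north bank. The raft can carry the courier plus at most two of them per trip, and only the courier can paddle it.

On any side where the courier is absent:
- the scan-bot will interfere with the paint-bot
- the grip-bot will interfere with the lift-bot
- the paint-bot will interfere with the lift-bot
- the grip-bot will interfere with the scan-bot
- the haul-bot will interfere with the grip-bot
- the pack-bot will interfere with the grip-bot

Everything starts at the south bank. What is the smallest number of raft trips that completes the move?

Counting alone: the courier can take at most 2 across per trip to the north bank, so moving all 6 needs at least 3 loaded trips out, with a return between consecutive ones — at least 5 crossings.
The safety rule pushes this higher. Following every safe sequence of crossings, the most of the 6 that can be at the north bank as the raft arrives there on crossing 5 is 5 — never all 6.
So no plan with fewer than 7 crossings exists, and this one achieves 7:
1. Courier goes to the north bank with the grip-bot and the paint-bot.
2. Courier goes back to the south bank alone.
3. Courier goes to the north bank with the haul-bot and the scan-bot.
4. Courier goes back to the south bank with the grip-bot and the paint-bot.
5. Courier goes to the north bank with the lift-bot and the pack-bot.
6. Courier goes back to the south bank alone.
7. Courier goes to the north bank with the grip-bot and the paint-bot.

7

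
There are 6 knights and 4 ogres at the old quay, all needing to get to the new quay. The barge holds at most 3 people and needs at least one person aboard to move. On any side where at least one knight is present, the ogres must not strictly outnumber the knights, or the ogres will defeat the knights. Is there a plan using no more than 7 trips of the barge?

No

Counting alone: each trip to the new quay takes at most 3 across and each return brings at least 1 back, so after t trips out (and t−1 returns) at most 3t − (t−1) of the 10 are across; that first reaches 10 at t = 5, so at least 9 crossings are needed.
Since 7 < 9, 7 crossings cannot be enough. (The shortest complete plan in fact takes 9:)
1. 2 ogres → the new quay.  (the old quay: 6K 2O; the new quay: 0K 2O)
2. 1 ogre ← the old quay.  (the old quay: 6K 3O; the new quay: 0K 1O)
3. 3 ogres → the new quay.  (the old quay: 6K 0O; the new quay: 0K 4O)
4. 1 ogre ← the old quay.  (the old quay: 6K 1O; the new quay: 0K 3O)
5. 3 knights → the new quay.  (the old quay: 3K 1O; the new quay: 3K 3O)
6. 1 ogre ← the old quay.  (the old quay: 3K 2O; the new quay: 3K 2O)
7. 1 knight and 2 ogres → the new quay.  (the old quay: 2K 0O; the new quay: 4K 4O)
8. 1 ogre ← the old quay.  (the old quay: 2K 1O; the new quay: 4K 3O)
9. 2 knights and 1 ogre → the new quay.  (the old quay: 0K 0O; the new quay: 6K 4O)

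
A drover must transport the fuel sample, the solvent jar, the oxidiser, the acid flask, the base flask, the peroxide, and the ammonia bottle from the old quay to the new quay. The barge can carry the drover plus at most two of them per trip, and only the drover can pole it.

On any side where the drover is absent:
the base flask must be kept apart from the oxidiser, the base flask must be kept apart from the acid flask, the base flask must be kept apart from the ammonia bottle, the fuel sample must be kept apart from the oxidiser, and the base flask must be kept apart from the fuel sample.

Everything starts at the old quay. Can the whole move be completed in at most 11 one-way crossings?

Yes

Yes — this plan uses 11 crossings (≤ 11):
1. Drover goes to the new quay with the base flask and the fuel sample.  [the old quay: the acid flask, the ammonia bottle, the oxidiser, the peroxide, the solvent jar | the new quay: the base flask, the fuel sample]
2. Drover goes back to the old quay with the fuel sample.  [the old quay: the acid flask, the ammonia bottle, the fuel sample, the oxidiser, the peroxide, the solvent jar | the new quay: the base flask]
3. Drover goes to the new quay with the fuel sample and the solvent jar.  [the old quay: the acid flask, the ammonia bottle, the oxidiser, the peroxide | the new quay: the base flask, the fuel sample, the solvent jar]
4. Drover goes back to the old quay with the fuel sample.  [the old quay: the acid flask, the ammonia bottle, the fuel sample, the oxidiser, the peroxide | the new quay: the base flask, the solvent jar]
5. Drover goes to the new quay with the acid flask and the fuel sample.  [the old quay: the ammonia bottle, the oxidiser, the peroxide | the new quay: the acid flask, the base flask, the fuel sample, the solvent jar]
6. Drover goes back to the old quay with the base flask.  [the old quay: the ammonia bottle, the base flask, the oxidiser, the peroxide | the new quay: the acid flask, the fuel sample, the solvent jar]
7. Drover goes to the new quay with the ammonia bottle and the oxidiser.  [the old quay: the base flask, the peroxide | the new quay: the acid flask, the ammonia bottle, the fuel sample, the oxidiser, the solvent jar]
8. Drover goes back to the old quay with the fuel sample.  [the old quay: the base flask, the fuel sample, the peroxide | the new quay: the acid flask, the ammonia bottle, the oxidiser, the solvent jar]
9. Drover goes to the new quay with the fuel sample and the peroxide.  [the old quay: the base flask | the new quay: the acid flask, the ammonia bottle, the fuel sample, the oxidiser, the peroxide, the solvent jar]
10. Drover goes back to the old quay with the fuel sample.  [the old quay: the base flask, the fuel sample | the new quay: the acid flask, the ammonia bottle, the oxidiser, the peroxide, the solvent jar]
11. Drover goes to the new quay with the base flask and the fuel sample.  [the old quay: — | the new quay: the acid flask, the ammonia bottle, the base flask, the fuel sample, the oxidiser, the peroxide, the solvent jar]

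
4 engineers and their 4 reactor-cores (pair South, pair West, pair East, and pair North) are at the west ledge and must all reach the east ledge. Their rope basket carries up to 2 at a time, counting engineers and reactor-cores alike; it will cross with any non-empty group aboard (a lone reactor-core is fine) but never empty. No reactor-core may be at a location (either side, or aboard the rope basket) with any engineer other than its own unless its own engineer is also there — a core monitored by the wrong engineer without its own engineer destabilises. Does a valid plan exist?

Following every safe sequence of crossings from the start, the most of the 8 that can be at the east ledge as the rope basket arrives there on crossings 1, 3, 5 is 2, 3, 4 respectively; the best ever achieved is 4 of 8.
From crossing 7 on, no configuration arises that was not already reachable earlier: only 44 distinct safe configurations (who is on which side, and where the rope basket is) can ever be reached, none of them has everyone across, and every continuation just revisits them. So no valid plan exists.

No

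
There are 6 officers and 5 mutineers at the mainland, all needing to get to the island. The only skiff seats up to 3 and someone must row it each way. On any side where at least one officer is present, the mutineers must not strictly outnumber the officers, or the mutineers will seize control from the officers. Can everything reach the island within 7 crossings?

Counting alone: each trip to the island takes at most 3 across and each return brings at least 1 back, so after t trips out (and t−1 returns) at most 3t − (t−1) of the 11 are across; that first reaches 11 at t = 5, so at least 9 crossings are needed.
Since 7 < 9, 7 crossings cannot be enough. (The shortest complete plan in fact takes 9:)
1. 3 mutineers → the island.  (the mainland: 6O 2M; the island: 0O 3M)
2. 1 mutineer ← the mainland.  (the mainland: 6O 3M; the island: 0O 2M)
3. 3 officers → the island.  (the mainland: 3O 3M; the island: 3O 2M)
4. 1 officer ← the mainland.  (the mainland: 4O 3M; the island: 2O 2M)
5. 2 officers and 1 mutineer → the island.  (the mainland: 2O 2M; the island: 4O 3M)
6. 1 officer ← the mainland.  (the mainland: 3O 2M; the island: 3O 3M)
7. 2 officers and 1 mutineer → the island.  (the mainland: 1O 1M; the island: 5O 4M)
8. 1 officer ← the mainland.  (the mainland: 2O 1M; the island: 4O 4M)
9. 2 officers and 1 mutineer → the island.  (the mainland: 0O 0M; the island: 6O 5M)

No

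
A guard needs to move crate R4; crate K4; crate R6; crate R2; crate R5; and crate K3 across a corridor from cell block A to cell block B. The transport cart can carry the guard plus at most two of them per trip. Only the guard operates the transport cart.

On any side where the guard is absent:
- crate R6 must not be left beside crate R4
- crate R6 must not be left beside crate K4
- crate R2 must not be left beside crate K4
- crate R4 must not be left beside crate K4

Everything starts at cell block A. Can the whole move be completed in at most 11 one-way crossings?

Yes

Yes — this plan uses 9 crossings (≤ 11):
1. Guard goes to cell block B with crate K4 and crate R4.  [cell block A: crate K3, crate R2, crate R5, crate R6 | cell block B: crate K4, crate R4]
2. Guard goes back to cell block A with crate R4.  [cell block A: crate K3, crate R2, crate R4, crate R5, crate R6 | cell block B: crate K4]
3. Guard goes to cell block B with crate R2 and crate R4.  [cell block A: crate K3, crate R5, crate R6 | cell block B: crate K4, crate R2, crate R4]
4. Guard goes back to cell block A with crate K4.  [cell block A: crate K3, crate K4, crate R5, crate R6 | cell block B: crate R2, crate R4]
5. Guard goes to cell block B with crate K4 and crate R5.  [cell block A: crate K3, crate R6 | cell block B: crate K4, crate R2, crate R4, crate R5]
6. Guard goes back to cell block A with crate K4.  [cell block A: crate K3, crate K4, crate R6 | cell block B: crate R2, crate R4, crate R5]
7. Guard goes to cell block B with crate K3 and crate K4.  [cell block A: crate R6 | cell block B: crate K3, crate K4, crate R2, crate R4, crate R5]
8. Guard goes back to cell block A with crate K4.  [cell block A: crate K4, crate R6 | cell block B: crate K3, crate R2, crate R4, crate R5]
9. Guard goes to cell block B with crate K4 and crate R6.  [cell block A: — | cell block B: crate K3, crate K4, crate R2, crate R4, crate R5, crate R6]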